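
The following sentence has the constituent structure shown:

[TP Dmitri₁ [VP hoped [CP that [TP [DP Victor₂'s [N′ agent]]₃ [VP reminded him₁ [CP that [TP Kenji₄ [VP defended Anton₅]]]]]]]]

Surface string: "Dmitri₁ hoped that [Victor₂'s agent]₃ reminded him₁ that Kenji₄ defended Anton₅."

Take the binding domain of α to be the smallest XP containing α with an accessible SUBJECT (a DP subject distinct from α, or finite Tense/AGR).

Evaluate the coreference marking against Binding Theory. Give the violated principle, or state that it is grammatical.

grammatical

The two coindexed NPs are *Dmitri₁* and *him₁*.
*him₁* is a pronoun; its binding domain is the embedded TP, whose subject is [Victor₂'s agent]₃. Within that domain it is c-commanded only by *[Victor₂'s agent]₃*, which carries a different index — the pronoun is free locally, so Principle B holds.
*Dmitri₁* is an R-expression; *him₁* does not c-command it, and no other NP shares its index, so Principle C is satisfied.
All principles are respected.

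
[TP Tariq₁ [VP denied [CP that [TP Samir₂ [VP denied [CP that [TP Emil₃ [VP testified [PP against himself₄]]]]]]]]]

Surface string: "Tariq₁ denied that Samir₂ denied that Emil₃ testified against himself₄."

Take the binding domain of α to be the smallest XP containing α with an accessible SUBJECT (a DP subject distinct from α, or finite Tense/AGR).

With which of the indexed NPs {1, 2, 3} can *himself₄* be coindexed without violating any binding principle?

{3}

*himself* is an anaphor, so Principle A applies: it must be bound in its binding domain.
Binding domain of *himself₄*: the embedded TP, whose subject is Emil₃.
*Tariq₁* c-commands the anaphor but is outside its binding domain → cannot satisfy Principle A.
*Samir₂* c-commands the anaphor but is outside its binding domain → cannot satisfy Principle A.
*Emil₃* c-commands the anaphor within its binding domain → licit binder.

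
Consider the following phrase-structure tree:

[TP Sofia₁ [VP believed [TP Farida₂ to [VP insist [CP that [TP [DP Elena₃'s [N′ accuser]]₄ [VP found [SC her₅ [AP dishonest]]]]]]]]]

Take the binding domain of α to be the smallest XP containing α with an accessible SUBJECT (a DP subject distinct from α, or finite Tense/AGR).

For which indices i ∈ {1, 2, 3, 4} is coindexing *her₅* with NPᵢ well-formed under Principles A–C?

*her* is a pronoun, so Principle B applies: it must be free in its binding domain.
Binding domain of *her₅*: the embedded TP, whose subject is [Elena₃'s accuser]₄.
*Sofia₁* c-commands the pronoun but from outside its binding domain, and is not c-commanded by it → coindexation permitted.
*Farida₂* c-commands the pronoun but from outside its binding domain, and is not c-commanded by it → coindexation permitted.
*Elena₃* and the pronoun do not c-command one another → neither Principle B nor Principle C is at stake; coindexation permitted.
*[Elena₃'s accuser]₄* c-commands the pronoun within its binding domain → coindexation would violate Principle B.

{1, 2, 3}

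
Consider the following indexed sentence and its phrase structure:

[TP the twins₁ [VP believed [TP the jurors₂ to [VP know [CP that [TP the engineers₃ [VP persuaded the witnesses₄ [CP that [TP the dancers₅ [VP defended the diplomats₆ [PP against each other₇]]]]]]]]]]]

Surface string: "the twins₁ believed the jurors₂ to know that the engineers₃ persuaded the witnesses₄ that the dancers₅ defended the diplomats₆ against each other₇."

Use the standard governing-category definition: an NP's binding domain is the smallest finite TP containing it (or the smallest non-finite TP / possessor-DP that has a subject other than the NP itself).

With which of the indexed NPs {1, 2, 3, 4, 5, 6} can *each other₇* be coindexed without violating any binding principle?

*each other* is an anaphor, so Principle A applies: it must be bound in its binding domain.
Binding domain of *each other₇*: the embedded TP, whose subject is the dancers₅.
*the twins₁* c-commands the anaphor but is outside its binding domain → cannot satisfy Principle A.
*the jurors₂* c-commands the anaphor but is outside its binding domain → cannot satisfy Principle A.
*the engineers₃* c-commands the anaphor but is outside its binding domain → cannot satisfy Principle A.
*the witnesses₄* c-commands the anaphor but is outside its binding domain → cannot satisfy Principle A.
*the dancers₅* c-commands the anaphor within its binding domain → licit binder.
*the diplomats₆* c-commands the anaphor within its binding domain → licit binder.

{5, 6}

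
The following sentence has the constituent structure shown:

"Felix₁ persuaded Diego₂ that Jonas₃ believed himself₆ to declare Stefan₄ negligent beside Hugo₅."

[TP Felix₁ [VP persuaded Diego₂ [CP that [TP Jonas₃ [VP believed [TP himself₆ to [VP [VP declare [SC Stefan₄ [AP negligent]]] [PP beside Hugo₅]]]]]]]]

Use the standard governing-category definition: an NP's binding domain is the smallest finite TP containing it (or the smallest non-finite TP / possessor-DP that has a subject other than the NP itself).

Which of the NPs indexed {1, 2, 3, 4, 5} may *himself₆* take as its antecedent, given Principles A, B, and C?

*himself* is an anaphor, so Principle A applies: it must be bound in its binding domain.
Binding domain of *himself₆*: the embedded TP, whose subject is Jonas₃.
*Felix₁* c-commands the anaphor but is outside its binding domain → cannot satisfy Principle A.
*Diego₂* c-commands the anaphor but is outside its binding domain → cannot satisfy Principle A.
*Jonas₃* c-commands the anaphor within its binding domain → licit binder.
*Stefan₄* does not c-command the anaphor → cannot bind it.
*Hugo₅* does not c-command the anaphor → cannot bind it.

{3}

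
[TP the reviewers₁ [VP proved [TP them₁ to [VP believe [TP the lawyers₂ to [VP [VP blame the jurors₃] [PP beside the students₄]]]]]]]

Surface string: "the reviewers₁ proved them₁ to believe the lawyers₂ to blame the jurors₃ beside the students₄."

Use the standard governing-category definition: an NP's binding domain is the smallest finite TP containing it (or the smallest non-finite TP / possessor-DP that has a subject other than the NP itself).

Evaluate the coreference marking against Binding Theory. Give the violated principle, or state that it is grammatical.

Principle B

The two coindexed NPs are *the reviewers₁* and *them₁*.
*them₁* is a pronoun. Its binding domain is the matrix TP, whose subject is the reviewers₁.
*the reviewers₁* c-commands it within that domain and carries the same index.
The pronoun is locally bound → Principle B violation.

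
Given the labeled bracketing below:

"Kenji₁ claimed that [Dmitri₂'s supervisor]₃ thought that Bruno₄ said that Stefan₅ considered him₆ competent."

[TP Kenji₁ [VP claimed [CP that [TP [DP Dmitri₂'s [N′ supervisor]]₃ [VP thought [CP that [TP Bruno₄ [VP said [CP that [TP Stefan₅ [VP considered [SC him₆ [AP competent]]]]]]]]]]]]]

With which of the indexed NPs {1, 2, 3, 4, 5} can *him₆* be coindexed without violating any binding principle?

*him* is a pronoun, so Principle B applies: it must be free in its binding domain.
Binding domain of *him₆*: the embedded TP, whose subject is Stefan₅.
*Kenji₁* c-commands the pronoun but from outside its binding domain, and is not c-commanded by it → coindexation permitted.
*Dmitri₂* and the pronoun do not c-command one another → neither Principle B nor Principle C is at stake; coindexation permitted.
*[Dmitri₂'s supervisor]₃* c-commands the pronoun but from outside its binding domain, and is not c-commanded by it → coindexation permitted.
*Bruno₄* c-commands the pronoun but from outside its binding domain, and is not c-commanded by it → coindexation permitted.
*Stefan₅* c-commands the pronoun within its binding domain → coindexation would violate Principle B.

{1, 2, 3, 4}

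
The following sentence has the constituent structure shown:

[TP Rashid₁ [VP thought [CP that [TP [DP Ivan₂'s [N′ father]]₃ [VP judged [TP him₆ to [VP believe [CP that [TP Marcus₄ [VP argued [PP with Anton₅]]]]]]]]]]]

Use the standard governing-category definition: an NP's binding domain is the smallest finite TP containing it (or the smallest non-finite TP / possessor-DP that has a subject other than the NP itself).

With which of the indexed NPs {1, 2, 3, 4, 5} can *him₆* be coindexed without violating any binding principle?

*him* is a pronoun, so Principle B applies: it must be free in its binding domain.
Binding domain of *him₆*: the embedded TP, whose subject is [Ivan₂'s father]₃.
*Rashid₁* c-commands the pronoun but from outside its binding domain, and is not c-commanded by it → coindexation permitted.
*Ivan₂* and the pronoun do not c-command one another → neither Principle B nor Principle C is at stake; coindexation permitted.
*[Ivan₂'s father]₃* c-commands the pronoun within its binding domain → coindexation would violate Principle B.
*Marcus₄*: the pronoun c-commands this R-expression → coindexation would violate Principle C on *Marcus₄*.
*Anton₅*: the pronoun c-commands this R-expression → coindexation would violate Principle C on *Anton₅*.

{1, 2}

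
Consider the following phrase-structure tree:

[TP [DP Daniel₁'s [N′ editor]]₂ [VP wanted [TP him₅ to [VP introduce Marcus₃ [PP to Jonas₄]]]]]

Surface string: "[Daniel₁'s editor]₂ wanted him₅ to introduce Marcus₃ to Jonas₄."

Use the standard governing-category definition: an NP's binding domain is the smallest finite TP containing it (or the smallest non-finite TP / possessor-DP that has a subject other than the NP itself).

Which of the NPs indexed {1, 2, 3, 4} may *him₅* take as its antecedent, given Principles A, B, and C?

{1}

*him* is a pronoun, so Principle B applies: it must be free in its binding domain.
Binding domain of *him₅*: the matrix TP, whose subject is [Daniel₁'s editor]₂.
*Daniel₁* and the pronoun do not c-command one another → neither Principle B nor Principle C is at stake; coindexation permitted.
*[Daniel₁'s editor]₂* c-commands the pronoun within its binding domain → coindexation would violate Principle B.
*Marcus₃*: the pronoun c-commands this R-expression → coindexation would violate Principle C on *Marcus₃*.
*Jonas₄*: the pronoun c-commands this R-expression → coindexation would violate Principle C on *Jonas₄*.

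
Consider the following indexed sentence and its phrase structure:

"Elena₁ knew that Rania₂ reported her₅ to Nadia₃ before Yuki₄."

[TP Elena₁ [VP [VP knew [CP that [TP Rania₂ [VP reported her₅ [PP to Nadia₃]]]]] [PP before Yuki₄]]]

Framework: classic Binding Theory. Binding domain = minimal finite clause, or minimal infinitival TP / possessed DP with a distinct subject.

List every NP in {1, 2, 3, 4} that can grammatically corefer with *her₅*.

{1, 4}

*her* is a pronoun, so Principle B applies: it must be free in its binding domain.
Binding domain of *her₅*: the embedded TP, whose subject is Rania₂.
*Elena₁* c-commands the pronoun but from outside its binding domain, and is not c-commanded by it → coindexation permitted.
*Rania₂* c-commands the pronoun within its binding domain → coindexation would violate Principle B.
*Nadia₃*: the pronoun c-commands this R-expression → coindexation would violate Principle C on *Nadia₃*.
*Yuki₄* and the pronoun do not c-command one another → neither Principle B nor Principle C is at stake; coindexation permitted.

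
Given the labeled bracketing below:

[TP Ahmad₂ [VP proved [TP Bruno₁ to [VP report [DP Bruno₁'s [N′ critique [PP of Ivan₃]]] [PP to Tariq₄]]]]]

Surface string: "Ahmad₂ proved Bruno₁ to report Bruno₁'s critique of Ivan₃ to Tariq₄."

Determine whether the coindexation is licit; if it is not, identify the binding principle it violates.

Principle C

The two coindexed NPs are *Bruno₁* (the higher occurrence) and *Bruno₁* (the lower occurrence).
*Bruno₁* (the lower occurrence) is an R-expression. Principle C requires it to be free everywhere.
*Bruno₁* (the higher occurrence) c-commands it and carries the same index.
The R-expression is bound → Principle C violation.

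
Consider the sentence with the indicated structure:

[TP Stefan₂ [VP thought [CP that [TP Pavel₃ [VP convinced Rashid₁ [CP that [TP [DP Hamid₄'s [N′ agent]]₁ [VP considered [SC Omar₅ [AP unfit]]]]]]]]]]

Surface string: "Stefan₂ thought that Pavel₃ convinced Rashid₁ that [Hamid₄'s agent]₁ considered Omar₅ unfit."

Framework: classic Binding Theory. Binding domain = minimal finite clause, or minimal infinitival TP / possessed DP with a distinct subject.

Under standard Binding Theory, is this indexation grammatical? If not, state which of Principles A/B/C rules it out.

The two coindexed NPs are *[Hamid₄'s agent]₁* and *Rashid₁*.
*[Hamid₄'s agent]₁* is an R-expression. Principle C requires it to be free everywhere.
*Rashid₁* c-commands it and carries the same index.
The R-expression is bound → Principle C violation.

Principle C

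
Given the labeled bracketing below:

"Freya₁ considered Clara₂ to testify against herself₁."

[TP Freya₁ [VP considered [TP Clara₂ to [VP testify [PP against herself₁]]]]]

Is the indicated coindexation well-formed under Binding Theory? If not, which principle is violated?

Principle A

The two coindexed NPs are *Freya₁* and *herself₁*.
*herself₁* is an anaphor. Principle A requires it to be bound within its binding domain — the embedded TP, whose subject is Clara₂.
Within that domain it is c-commanded by *Clara₂*, which does not share its index.
*Freya₁* does c-command the anaphor, but from outside its binding domain.
The anaphor is unbound in its domain → Principle A violation.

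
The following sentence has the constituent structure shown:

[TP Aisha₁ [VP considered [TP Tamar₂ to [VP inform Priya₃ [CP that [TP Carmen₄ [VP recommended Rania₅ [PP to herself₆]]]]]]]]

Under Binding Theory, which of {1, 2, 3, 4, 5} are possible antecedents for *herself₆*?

*herself* is an anaphor, so Principle A applies: it must be bound in its binding domain.
Binding domain of *herself₆*: the embedded TP, whose subject is Carmen₄.
*Aisha₁* c-commands the anaphor but is outside its binding domain → cannot satisfy Principle A.
*Tamar₂* c-commands the anaphor but is outside its binding domain → cannot satisfy Principle A.
*Priya₃* c-commands the anaphor but is outside its binding domain → cannot satisfy Principle A.
*Carmen₄* c-commands the anaphor within its binding domain → licit binder.
*Rania₅* c-commands the anaphor within its binding domain → licit binder.

{4, 5}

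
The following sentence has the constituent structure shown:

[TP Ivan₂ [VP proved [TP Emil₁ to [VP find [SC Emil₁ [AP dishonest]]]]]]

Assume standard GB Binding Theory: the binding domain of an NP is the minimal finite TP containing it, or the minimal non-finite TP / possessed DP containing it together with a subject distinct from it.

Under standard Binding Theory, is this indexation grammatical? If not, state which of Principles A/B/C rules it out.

The two coindexed NPs are *Emil₁* (the higher occurrence) and *Emil₁* (the lower occurrence).
*Emil₁* (the lower occurrence) is an R-expression. Principle C requires it to be free everywhere.
*Emil₁* (the higher occurrence) c-commands it and carries the same index.
The R-expression is bound → Principle C violation.

Principle C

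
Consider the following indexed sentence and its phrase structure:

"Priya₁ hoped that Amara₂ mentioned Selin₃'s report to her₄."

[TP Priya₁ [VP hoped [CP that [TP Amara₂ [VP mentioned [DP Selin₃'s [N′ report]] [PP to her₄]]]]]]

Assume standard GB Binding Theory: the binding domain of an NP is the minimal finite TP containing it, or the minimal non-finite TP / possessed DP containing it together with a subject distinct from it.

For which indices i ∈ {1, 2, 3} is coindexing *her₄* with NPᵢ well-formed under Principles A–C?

*her* is a pronoun, so Principle B applies: it must be free in its binding domain.
Binding domain of *her₄*: the embedded TP, whose subject is Amara₂.
*Priya₁* c-commands the pronoun but from outside its binding domain, and is not c-commanded by it → coindexation permitted.
*Amara₂* c-commands the pronoun within its binding domain → coindexation would violate Principle B.
*Selin₃* and the pronoun do not c-command one another → neither Principle B nor Principle C is at stake; coindexation permitted.

{1, 3}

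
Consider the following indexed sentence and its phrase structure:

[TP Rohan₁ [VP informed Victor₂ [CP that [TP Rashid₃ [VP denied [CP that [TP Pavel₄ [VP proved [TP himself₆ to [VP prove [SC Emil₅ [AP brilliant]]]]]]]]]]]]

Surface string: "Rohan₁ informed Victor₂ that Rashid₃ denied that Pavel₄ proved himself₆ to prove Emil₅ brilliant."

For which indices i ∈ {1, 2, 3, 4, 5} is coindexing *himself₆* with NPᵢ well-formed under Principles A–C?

*himself* is an anaphor, so Principle A applies: it must be bound in its binding domain.
Binding domain of *himself₆*: the embedded TP, whose subject is Pavel₄.
*Rohan₁* c-commands the anaphor but is outside its binding domain → cannot satisfy Principle A.
*Victor₂* c-commands the anaphor but is outside its binding domain → cannot satisfy Principle A.
*Rashid₃* c-commands the anaphor but is outside its binding domain → cannot satisfy Principle A.
*Pavel₄* c-commands the anaphor within its binding domain → licit binder.
*Emil₅* does not c-command the anaphor → cannot bind it.

{4}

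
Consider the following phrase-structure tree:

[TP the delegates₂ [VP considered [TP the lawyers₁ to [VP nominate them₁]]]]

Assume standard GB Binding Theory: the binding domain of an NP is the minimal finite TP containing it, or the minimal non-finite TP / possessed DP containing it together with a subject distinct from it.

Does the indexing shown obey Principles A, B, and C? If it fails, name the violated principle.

The two coindexed NPs are *the lawyers₁* and *them₁*.
*them₁* is a pronoun. Its binding domain is the embedded TP, whose subject is the lawyers₁.
*the lawyers₁* c-commands it within that domain and carries the same index.
The pronoun is locally bound → Principle B violation.

Principle B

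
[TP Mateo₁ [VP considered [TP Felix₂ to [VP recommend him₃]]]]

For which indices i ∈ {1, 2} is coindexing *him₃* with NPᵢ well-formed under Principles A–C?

*him* is a pronoun, so Principle B applies: it must be free in its binding domain.
Binding domain of *him₃*: the embedded TP, whose subject is Felix₂.
*Mateo₁* c-commands the pronoun but from outside its binding domain, and is not c-commanded by it → coindexation permitted.
*Felix₂* c-commands the pronoun within its binding domain → coindexation would violate Principle B.

{1}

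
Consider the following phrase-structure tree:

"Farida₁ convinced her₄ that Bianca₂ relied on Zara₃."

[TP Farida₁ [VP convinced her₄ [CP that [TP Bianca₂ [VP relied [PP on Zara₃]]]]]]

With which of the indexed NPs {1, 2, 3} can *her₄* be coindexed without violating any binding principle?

none

*her* is a pronoun, so Principle B applies: it must be free in its binding domain.
Binding domain of *her₄*: the matrix TP, whose subject is Farida₁.
*Farida₁* c-commands the pronoun within its binding domain → coindexation would violate Principle B.
*Bianca₂*: the pronoun c-commands this R-expression → coindexation would violate Principle C on *Bianca₂*.
*Zara₃*: the pronoun c-commands this R-expression → coindexation would violate Principle C on *Zara₃*.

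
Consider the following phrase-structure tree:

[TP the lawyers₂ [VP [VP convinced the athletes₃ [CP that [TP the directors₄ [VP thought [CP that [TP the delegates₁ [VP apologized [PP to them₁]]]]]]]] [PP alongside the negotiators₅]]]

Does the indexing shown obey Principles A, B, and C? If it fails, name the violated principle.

Principle B

The two coindexed NPs are *the delegates₁* and *them₁*.
*them₁* is a pronoun. Its binding domain is the embedded TP, whose subject is the delegates₁.
*the delegates₁* c-commands it within that domain and carries the same index.
The pronoun is locally bound → Principle B violation.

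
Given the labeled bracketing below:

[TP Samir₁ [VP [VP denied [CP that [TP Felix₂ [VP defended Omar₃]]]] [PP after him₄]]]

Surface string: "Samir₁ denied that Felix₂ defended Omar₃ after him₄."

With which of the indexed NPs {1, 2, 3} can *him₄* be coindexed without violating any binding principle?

*him* is a pronoun, so Principle B applies: it must be free in its binding domain.
Binding domain of *him₄*: the matrix TP, whose subject is Samir₁.
*Samir₁* c-commands the pronoun within its binding domain → coindexation would violate Principle B.
*Felix₂* and the pronoun do not c-command one another → neither Principle B nor Principle C is at stake; coindexation permitted.
*Omar₃* and the pronoun do not c-command one another → neither Principle B nor Principle C is at stake; coindexation permitted.

{2, 3}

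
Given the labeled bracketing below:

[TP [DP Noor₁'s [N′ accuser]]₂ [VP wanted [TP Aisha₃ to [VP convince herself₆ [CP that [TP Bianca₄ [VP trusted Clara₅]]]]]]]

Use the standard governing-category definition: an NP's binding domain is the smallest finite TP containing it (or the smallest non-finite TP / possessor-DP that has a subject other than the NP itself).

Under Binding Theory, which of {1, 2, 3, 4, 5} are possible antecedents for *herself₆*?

*herself* is an anaphor, so Principle A applies: it must be bound in its binding domain.
Binding domain of *herself₆*: the embedded TP, whose subject is Aisha₃.
*Noor₁* does not c-command the anaphor → cannot bind it.
*[Noor₁'s accuser]₂* c-commands the anaphor but is outside its binding domain → cannot satisfy Principle A.
*Aisha₃* c-commands the anaphor within its binding domain → licit binder.
*Bianca₄* does not c-command the anaphor → cannot bind it.
*Clara₅* does not c-command the anaphor → cannot bind it.

{3}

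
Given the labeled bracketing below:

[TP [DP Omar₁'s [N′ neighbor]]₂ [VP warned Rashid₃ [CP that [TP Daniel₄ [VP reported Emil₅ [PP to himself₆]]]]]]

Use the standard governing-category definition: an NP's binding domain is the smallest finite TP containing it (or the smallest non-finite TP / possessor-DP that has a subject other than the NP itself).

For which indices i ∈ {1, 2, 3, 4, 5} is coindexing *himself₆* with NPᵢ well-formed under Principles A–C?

{4, 5}

*himself* is an anaphor, so Principle A applies: it must be bound in its binding domain.
Binding domain of *himself₆*: the embedded TP, whose subject is Daniel₄.
*Omar₁* does not c-command the anaphor → cannot bind it.
*[Omar₁'s neighbor]₂* c-commands the anaphor but is outside its binding domain → cannot satisfy Principle A.
*Rashid₃* c-commands the anaphor but is outside its binding domain → cannot satisfy Principle A.
*Daniel₄* c-commands the anaphor within its binding domain → licit binder.
*Emil₅* c-commands the anaphor within its binding domain → licit binder.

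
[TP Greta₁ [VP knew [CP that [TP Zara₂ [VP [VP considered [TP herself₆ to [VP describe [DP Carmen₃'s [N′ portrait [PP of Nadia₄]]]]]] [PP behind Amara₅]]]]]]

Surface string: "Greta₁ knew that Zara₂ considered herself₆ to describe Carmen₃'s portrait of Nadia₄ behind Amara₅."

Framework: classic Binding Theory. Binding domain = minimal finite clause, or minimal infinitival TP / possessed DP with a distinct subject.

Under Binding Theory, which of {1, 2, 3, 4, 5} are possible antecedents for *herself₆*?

*herself* is an anaphor, so Principle A applies: it must be bound in its binding domain.
Binding domain of *herself₆*: the embedded TP, whose subject is Zara₂.
*Greta₁* c-commands the anaphor but is outside its binding domain → cannot satisfy Principle A.
*Zara₂* c-commands the anaphor within its binding domain → licit binder.
*Carmen₃* does not c-command the anaphor → cannot bind it.
*Nadia₄* does not c-command the anaphor → cannot bind it.
*Amara₅* does not c-command the anaphor → cannot bind it.

{2}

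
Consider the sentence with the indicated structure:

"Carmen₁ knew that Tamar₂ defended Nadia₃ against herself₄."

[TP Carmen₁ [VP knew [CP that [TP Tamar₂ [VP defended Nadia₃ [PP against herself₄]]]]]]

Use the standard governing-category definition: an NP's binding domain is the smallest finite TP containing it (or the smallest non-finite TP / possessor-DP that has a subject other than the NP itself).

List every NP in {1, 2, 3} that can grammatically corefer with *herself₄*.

*herself* is an anaphor, so Principle A applies: it must be bound in its binding domain.
Binding domain of *herself₄*: the embedded TP, whose subject is Tamar₂.
*Carmen₁* c-commands the anaphor but is outside its binding domain → cannot satisfy Principle A.
*Tamar₂* c-commands the anaphor within its binding domain → licit binder.
*Nadia₃* c-commands the anaphor within its binding domain → licit binder.

{2, 3}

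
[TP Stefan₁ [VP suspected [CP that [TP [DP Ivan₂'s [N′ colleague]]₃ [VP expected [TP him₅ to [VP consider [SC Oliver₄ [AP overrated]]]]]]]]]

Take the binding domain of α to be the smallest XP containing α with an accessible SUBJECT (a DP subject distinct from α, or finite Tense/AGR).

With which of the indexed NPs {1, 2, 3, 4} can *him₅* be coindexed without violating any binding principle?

{1, 2}

*him* is a pronoun, so Principle B applies: it must be free in its binding domain.
Binding domain of *him₅*: the embedded TP, whose subject is [Ivan₂'s colleague]₃.
*Stefan₁* c-commands the pronoun but from outside its binding domain, and is not c-commanded by it → coindexation permitted.
*Ivan₂* and the pronoun do not c-command one another → neither Principle B nor Principle C is at stake; coindexation permitted.
*[Ivan₂'s colleague]₃* c-commands the pronoun within its binding domain → coindexation would violate Principle B.
*Oliver₄*: the pronoun c-commands this R-expression → coindexation would violate Principle C on *Oliver₄*.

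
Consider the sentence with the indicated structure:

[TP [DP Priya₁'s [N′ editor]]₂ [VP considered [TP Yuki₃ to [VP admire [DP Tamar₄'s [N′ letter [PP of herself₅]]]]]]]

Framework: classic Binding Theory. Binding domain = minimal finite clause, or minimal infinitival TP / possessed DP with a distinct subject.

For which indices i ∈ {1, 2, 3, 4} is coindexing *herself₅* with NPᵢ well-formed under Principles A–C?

{4}

*herself* is an anaphor, so Principle A applies: it must be bound in its binding domain.
Binding domain of *herself₅*: the possessed DP, whose subject is Tamar₄.
*Priya₁* does not c-command the anaphor → cannot bind it.
*[Priya₁'s editor]₂* c-commands the anaphor but is outside its binding domain → cannot satisfy Principle A.
*Yuki₃* c-commands the anaphor but is outside its binding domain → cannot satisfy Principle A.
*Tamar₄* c-commands the anaphor within its binding domain → licit binder.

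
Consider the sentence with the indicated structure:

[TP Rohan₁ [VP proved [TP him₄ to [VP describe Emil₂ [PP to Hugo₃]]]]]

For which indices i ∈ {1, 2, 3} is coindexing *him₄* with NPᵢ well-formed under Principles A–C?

none

*him* is a pronoun, so Principle B applies: it must be free in its binding domain.
Binding domain of *him₄*: the matrix TP, whose subject is Rohan₁.
*Rohan₁* c-commands the pronoun within its binding domain → coindexation would violate Principle B.
*Emil₂*: the pronoun c-commands this R-expression → coindexation would violate Principle C on *Emil₂*.
*Hugo₃*: the pronoun c-commands this R-expression → coindexation would violate Principle C on *Hugo₃*.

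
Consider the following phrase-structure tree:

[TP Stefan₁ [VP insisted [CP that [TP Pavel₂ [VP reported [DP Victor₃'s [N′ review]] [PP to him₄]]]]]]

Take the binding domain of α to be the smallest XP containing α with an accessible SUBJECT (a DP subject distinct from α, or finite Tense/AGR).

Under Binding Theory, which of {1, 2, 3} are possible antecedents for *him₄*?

*him* is a pronoun, so Principle B applies: it must be free in its binding domain.
Binding domain of *him₄*: the embedded TP, whose subject is Pavel₂.
*Stefan₁* c-commands the pronoun but from outside its binding domain, and is not c-commanded by it → coindexation permitted.
*Pavel₂* c-commands the pronoun within its binding domain → coindexation would violate Principle B.
*Victor₃* and the pronoun do not c-command one another → neither Principle B nor Principle C is at stake; coindexation permitted.

{1, 3}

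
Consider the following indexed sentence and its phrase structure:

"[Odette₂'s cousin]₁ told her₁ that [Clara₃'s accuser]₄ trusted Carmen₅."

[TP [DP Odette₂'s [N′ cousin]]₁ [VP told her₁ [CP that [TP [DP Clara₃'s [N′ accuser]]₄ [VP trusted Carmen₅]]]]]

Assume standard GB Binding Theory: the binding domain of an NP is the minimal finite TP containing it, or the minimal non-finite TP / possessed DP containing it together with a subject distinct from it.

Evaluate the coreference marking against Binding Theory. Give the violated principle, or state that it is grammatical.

The two coindexed NPs are *[Odette₂'s cousin]₁* and *her₁*.
*her₁* is a pronoun. Its binding domain is the matrix TP, whose subject is [Odette₂'s cousin]₁.
*[Odette₂'s cousin]₁* c-commands it within that domain and carries the same index.
The pronoun is locally bound → Principle B violation.

Principle B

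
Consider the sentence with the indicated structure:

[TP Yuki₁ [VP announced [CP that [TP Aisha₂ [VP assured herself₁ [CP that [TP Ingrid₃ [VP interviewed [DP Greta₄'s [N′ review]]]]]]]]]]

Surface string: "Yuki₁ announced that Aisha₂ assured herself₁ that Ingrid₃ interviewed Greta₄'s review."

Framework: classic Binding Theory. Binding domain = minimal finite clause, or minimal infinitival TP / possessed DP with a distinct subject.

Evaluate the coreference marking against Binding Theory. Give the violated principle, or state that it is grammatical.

Principle A

The two coindexed NPs are *Yuki₁* and *herself₁*.
*herself₁* is an anaphor. Principle A requires it to be bound within its binding domain — the embedded TP, whose subject is Aisha₂.
Within that domain it is c-commanded by *Aisha₂*, which does not share its index.
*Yuki₁* does c-command the anaphor, but from outside its binding domain.
The anaphor is unbound in its domain → Principle A violation.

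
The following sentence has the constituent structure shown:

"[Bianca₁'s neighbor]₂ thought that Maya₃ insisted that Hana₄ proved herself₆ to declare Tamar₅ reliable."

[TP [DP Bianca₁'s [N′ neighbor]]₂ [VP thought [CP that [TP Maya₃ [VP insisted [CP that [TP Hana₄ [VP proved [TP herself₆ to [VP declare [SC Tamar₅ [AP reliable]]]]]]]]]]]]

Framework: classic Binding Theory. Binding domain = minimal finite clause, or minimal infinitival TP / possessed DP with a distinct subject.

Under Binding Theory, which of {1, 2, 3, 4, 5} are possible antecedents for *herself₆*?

{4}

*herself* is an anaphor, so Principle A applies: it must be bound in its binding domain.
Binding domain of *herself₆*: the embedded TP, whose subject is Hana₄.
*Bianca₁* does not c-command the anaphor → cannot bind it.
*[Bianca₁'s neighbor]₂* c-commands the anaphor but is outside its binding domain → cannot satisfy Principle A.
*Maya₃* c-commands the anaphor but is outside its binding domain → cannot satisfy Principle A.
*Hana₄* c-commands the anaphor within its binding domain → licit binder.
*Tamar₅* does not c-command the anaphor → cannot bind it.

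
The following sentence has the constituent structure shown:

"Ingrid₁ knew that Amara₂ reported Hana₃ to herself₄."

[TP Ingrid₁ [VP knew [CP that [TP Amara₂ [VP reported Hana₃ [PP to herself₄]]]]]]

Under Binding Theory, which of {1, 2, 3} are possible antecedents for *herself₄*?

{2, 3}

*herself* is an anaphor, so Principle A applies: it must be bound in its binding domain.
Binding domain of *herself₄*: the embedded TP, whose subject is Amara₂.
*Ingrid₁* c-commands the anaphor but is outside its binding domain → cannot satisfy Principle A.
*Amara₂* c-commands the anaphor within its binding domain → licit binder.
*Hana₃* c-commands the anaphor within its binding domain → licit binder.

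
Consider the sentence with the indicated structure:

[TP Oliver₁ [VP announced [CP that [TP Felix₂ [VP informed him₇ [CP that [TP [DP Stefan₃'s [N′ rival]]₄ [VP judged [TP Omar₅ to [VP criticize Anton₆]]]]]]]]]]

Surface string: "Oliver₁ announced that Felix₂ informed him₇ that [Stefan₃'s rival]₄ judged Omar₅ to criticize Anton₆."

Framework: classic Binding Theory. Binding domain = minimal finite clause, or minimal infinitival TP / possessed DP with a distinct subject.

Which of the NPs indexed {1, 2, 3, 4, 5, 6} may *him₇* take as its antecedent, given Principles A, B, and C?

{1}

*him* is a pronoun, so Principle B applies: it must be free in its binding domain.
Binding domain of *him₇*: the embedded TP, whose subject is Felix₂.
*Oliver₁* c-commands the pronoun but from outside its binding domain, and is not c-commanded by it → coindexation permitted.
*Felix₂* c-commands the pronoun within its binding domain → coindexation would violate Principle B.
*Stefan₃*: the pronoun c-commands this R-expression → coindexation would violate Principle C on *Stefan₃*.
*[Stefan₃'s rival]₄*: the pronoun c-commands this R-expression → coindexation would violate Principle C on *[Stefan₃'s rival]₄*.
*Omar₅*: the pronoun c-commands this R-expression → coindexation would violate Principle C on *Omar₅*.
*Anton₆*: the pronoun c-commands this R-expression → coindexation would violate Principle C on *Anton₆*.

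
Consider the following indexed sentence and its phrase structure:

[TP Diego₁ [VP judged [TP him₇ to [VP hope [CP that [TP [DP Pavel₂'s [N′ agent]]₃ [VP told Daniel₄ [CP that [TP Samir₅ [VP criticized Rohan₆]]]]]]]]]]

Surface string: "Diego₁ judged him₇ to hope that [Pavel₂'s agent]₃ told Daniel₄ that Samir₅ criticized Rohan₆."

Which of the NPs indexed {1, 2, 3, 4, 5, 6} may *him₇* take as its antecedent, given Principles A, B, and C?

*him* is a pronoun, so Principle B applies: it must be free in its binding domain.
Binding domain of *him₇*: the matrix TP, whose subject is Diego₁.
*Diego₁* c-commands the pronoun within its binding domain → coindexation would violate Principle B.
*Pavel₂*: the pronoun c-commands this R-expression → coindexation would violate Principle C on *Pavel₂*.
*[Pavel₂'s agent]₃*: the pronoun c-commands this R-expression → coindexation would violate Principle C on *[Pavel₂'s agent]₃*.
*Daniel₄*: the pronoun c-commands this R-expression → coindexation would violate Principle C on *Daniel₄*.
*Samir₅*: the pronoun c-commands this R-expression → coindexation would violate Principle C on *Samir₅*.
*Rohan₆*: the pronoun c-commands this R-expression → coindexation would violate Principle C on *Rohan₆*.

none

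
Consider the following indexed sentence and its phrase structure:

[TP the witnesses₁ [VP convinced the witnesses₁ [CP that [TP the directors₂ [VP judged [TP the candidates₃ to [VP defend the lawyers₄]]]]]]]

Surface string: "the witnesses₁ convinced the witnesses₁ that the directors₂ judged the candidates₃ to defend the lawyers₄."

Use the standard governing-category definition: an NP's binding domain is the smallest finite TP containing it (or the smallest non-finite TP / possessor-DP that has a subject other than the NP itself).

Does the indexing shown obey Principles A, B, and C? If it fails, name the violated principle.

Principle C

The two coindexed NPs are *the witnesses₁* (the lower occurrence) and *the witnesses₁* (the higher occurrence).
*the witnesses₁* (the lower occurrence) is an R-expression. Principle C requires it to be free everywhere.
*the witnesses₁* (the higher occurrence) c-commands it and carries the same index.
The R-expression is bound → Principle C violation.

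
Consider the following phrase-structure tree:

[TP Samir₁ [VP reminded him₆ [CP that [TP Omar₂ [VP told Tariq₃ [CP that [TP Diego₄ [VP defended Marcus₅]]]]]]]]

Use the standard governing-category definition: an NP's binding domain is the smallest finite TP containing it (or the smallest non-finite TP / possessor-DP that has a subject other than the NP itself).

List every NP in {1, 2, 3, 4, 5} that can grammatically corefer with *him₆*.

none

*him* is a pronoun, so Principle B applies: it must be free in its binding domain.
Binding domain of *him₆*: the matrix TP, whose subject is Samir₁.
*Samir₁* c-commands the pronoun within its binding domain → coindexation would violate Principle B.
*Omar₂*: the pronoun c-commands this R-expression → coindexation would violate Principle C on *Omar₂*.
*Tariq₃*: the pronoun c-commands this R-expression → coindexation would violate Principle C on *Tariq₃*.
*Diego₄*: the pronoun c-commands this R-expression → coindexation would violate Principle C on *Diego₄*.
*Marcus₅*: the pronoun c-commands this R-expression → coindexation would violate Principle C on *Marcus₅*.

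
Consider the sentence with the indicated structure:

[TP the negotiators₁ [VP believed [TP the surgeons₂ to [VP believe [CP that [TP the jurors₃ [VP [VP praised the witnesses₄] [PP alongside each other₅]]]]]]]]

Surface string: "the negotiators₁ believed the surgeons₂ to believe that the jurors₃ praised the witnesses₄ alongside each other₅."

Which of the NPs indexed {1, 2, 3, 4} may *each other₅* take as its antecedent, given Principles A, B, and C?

{3}

*each other* is an anaphor, so Principle A applies: it must be bound in its binding domain.
Binding domain of *each other₅*: the embedded TP, whose subject is the jurors₃.
*the negotiators₁* c-commands the anaphor but is outside its binding domain → cannot satisfy Principle A.
*the surgeons₂* c-commands the anaphor but is outside its binding domain → cannot satisfy Principle A.
*the jurors₃* c-commands the anaphor within its binding domain → licit binder.
*the witnesses₄* does not c-command the anaphor → cannot bind it.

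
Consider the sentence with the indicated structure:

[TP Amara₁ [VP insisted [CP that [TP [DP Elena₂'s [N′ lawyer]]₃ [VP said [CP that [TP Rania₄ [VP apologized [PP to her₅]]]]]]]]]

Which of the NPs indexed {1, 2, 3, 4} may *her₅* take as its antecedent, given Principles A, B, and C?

*her* is a pronoun, so Principle B applies: it must be free in its binding domain.
Binding domain of *her₅*: the embedded TP, whose subject is Rania₄.
*Amara₁* c-commands the pronoun but from outside its binding domain, and is not c-commanded by it → coindexation permitted.
*Elena₂* and the pronoun do not c-command one another → neither Principle B nor Principle C is at stake; coindexation permitted.
*[Elena₂'s lawyer]₃* c-commands the pronoun but from outside its binding domain, and is not c-commanded by it → coindexation permitted.
*Rania₄* c-commands the pronoun within its binding domain → coindexation would violate Principle B.

{1, 2, 3}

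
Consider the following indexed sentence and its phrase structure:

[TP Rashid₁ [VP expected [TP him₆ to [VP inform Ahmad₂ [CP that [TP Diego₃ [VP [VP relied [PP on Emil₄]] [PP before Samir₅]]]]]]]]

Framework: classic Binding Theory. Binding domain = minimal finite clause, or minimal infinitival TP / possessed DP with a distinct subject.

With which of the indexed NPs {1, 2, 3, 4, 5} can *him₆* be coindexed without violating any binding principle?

none

*him* is a pronoun, so Principle B applies: it must be free in its binding domain.
Binding domain of *him₆*: the matrix TP, whose subject is Rashid₁.
*Rashid₁* c-commands the pronoun within its binding domain → coindexation would violate Principle B.
*Ahmad₂*: the pronoun c-commands this R-expression → coindexation would violate Principle C on *Ahmad₂*.
*Diego₃*: the pronoun c-commands this R-expression → coindexation would violate Principle C on *Diego₃*.
*Emil₄*: the pronoun c-commands this R-expression → coindexation would violate Principle C on *Emil₄*.
*Samir₅*: the pronoun c-commands this R-expression → coindexation would violate Principle C on *Samir₅*.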